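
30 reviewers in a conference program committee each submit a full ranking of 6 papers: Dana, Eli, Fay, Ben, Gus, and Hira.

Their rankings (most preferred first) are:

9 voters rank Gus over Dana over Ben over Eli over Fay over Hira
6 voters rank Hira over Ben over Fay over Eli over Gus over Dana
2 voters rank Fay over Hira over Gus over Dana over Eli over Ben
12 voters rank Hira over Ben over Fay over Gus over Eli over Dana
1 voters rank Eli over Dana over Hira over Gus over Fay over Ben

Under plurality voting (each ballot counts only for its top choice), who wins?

Hira

First-place vote totals:
  Dana: 0
  Eli: 1
  Fay: 2
  Ben: 0
  Gus: 9
  Hira: 18
Hira has the most first-place votes.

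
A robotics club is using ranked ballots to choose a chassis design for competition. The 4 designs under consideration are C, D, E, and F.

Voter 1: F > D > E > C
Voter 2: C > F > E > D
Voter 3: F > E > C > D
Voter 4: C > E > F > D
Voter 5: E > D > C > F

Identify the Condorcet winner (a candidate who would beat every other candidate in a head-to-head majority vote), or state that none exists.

There is no Condorcet winner

Head-to-head results (5 voters total):
C vs D: C wins 3–2.
C vs E: E wins 3–2.
C vs F: C wins 3–2.
D vs E: E wins 4–1.
D vs F: F wins 4–1.
E vs F: F wins 3–2.
No candidate beats all others: C beats F beats E beats C, a majority cycle.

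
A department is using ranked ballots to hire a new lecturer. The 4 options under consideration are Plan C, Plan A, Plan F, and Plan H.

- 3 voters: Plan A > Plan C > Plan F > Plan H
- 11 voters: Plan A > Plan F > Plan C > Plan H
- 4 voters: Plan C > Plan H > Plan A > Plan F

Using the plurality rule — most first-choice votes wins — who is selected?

Plan A

First-place vote totals:
  Plan C: 4
  Plan A: 14
  Plan F: 0
  Plan H: 0
Plan A has the most first-place votes.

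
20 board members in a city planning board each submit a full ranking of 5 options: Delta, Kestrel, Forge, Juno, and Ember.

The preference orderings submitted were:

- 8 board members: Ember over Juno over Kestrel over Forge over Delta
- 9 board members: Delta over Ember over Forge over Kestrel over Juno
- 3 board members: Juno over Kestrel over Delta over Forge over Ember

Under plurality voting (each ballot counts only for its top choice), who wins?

First-place vote totals:
  Delta: 9
  Kestrel: 0
  Forge: 0
  Juno: 3
  Ember: 8
Delta has the most first-place votes.

Delta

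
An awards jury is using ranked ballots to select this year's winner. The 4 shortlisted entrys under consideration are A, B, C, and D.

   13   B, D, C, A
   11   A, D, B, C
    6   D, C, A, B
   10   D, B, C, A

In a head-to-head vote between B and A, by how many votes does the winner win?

Ballots ranking B above A: 13+10 = 23.
Ballots ranking A above B: 11+6 = 17.
B wins 23–17, a margin of 6.

6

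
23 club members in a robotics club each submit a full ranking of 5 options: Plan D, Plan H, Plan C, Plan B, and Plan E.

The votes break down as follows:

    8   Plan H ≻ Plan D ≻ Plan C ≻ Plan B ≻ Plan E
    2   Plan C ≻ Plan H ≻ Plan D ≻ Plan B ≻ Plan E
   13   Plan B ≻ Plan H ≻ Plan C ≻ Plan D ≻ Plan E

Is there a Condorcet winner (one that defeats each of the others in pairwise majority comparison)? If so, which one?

Head-to-head results (23 voters total):
Plan D vs Plan H: Plan H wins 23–0.
Plan D vs Plan C: Plan C wins 15–8.
Plan D vs Plan B: Plan B wins 13–10.
Plan D vs Plan E: Plan D wins 23–0.
Plan H vs Plan C: Plan H wins 21–2.
Plan H vs Plan B: Plan B wins 13–10.
Plan H vs Plan E: Plan H wins 23–0.
Plan C vs Plan B: Plan B wins 13–10.
Plan C vs Plan E: Plan C wins 23–0.
Plan B vs Plan E: Plan B wins 23–0.
Plan B beats each rival — Plan D (13–10), Plan H (13–10), Plan C (13–10), Plan E (23–0) — so Plan B is the Condorcet winner.

Plan B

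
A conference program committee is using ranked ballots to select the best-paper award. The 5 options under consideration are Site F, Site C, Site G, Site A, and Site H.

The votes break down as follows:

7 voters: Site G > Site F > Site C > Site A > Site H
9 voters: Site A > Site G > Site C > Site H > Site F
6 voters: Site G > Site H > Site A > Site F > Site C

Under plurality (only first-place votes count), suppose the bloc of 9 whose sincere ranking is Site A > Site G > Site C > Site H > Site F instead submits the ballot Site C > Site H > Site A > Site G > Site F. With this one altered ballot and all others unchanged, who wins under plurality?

First-place totals with the altered ballot: Site F 0, Site C 9, Site G 13, Site A 0, Site H 0.
The winner is unchanged: still Site G.

Site G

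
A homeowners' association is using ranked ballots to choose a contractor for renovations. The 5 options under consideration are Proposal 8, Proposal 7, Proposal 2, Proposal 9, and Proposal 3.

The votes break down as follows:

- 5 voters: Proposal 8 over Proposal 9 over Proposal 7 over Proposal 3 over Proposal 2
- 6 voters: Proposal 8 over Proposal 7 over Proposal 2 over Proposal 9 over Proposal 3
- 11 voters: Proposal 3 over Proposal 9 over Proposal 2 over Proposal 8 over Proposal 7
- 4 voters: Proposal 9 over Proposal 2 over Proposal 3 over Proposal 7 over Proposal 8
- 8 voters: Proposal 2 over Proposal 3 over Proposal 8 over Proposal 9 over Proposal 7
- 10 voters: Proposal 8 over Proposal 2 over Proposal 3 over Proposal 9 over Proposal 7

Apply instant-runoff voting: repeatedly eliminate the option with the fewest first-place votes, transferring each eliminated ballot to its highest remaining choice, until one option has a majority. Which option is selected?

Round 1: Proposal 8 21, Proposal 3 11, Proposal 2 8, Proposal 9 4, Proposal 7 0. Proposal 7 has the fewest and is eliminated.
Round 2: Proposal 8 21, Proposal 3 11, Proposal 2 8, Proposal 9 4. Proposal 9 has the fewest and is eliminated.
Round 3: Proposal 8 21, Proposal 2 12, Proposal 3 11. Proposal 3 has the fewest and is eliminated.
Round 4: Proposal 2 23, Proposal 8 21. Proposal 2 has a majority.

Proposal 2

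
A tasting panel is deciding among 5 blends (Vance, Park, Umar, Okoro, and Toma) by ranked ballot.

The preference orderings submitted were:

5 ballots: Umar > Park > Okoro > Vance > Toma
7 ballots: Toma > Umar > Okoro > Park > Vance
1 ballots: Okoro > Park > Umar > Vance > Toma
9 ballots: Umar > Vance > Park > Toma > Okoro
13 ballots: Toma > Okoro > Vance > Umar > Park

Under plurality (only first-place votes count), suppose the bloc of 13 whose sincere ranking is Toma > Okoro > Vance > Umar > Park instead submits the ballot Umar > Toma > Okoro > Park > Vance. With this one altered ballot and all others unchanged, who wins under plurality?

Umar

First-place totals with the altered ballot: Vance 0, Park 0, Umar 27, Okoro 1, Toma 7.
The switch changes the winner from Toma to Umar.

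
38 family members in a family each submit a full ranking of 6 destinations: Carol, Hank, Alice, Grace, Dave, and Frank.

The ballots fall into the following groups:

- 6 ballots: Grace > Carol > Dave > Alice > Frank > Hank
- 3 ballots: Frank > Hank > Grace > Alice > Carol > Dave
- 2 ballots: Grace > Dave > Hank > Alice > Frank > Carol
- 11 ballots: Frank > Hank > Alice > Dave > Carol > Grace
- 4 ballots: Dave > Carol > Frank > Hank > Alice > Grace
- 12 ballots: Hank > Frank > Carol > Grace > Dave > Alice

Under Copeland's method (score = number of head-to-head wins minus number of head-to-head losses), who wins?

Pairwise results:
  Carol vs Hank: Hank wins 28–10.
  Carol vs Alice: Carol wins 22–16.
  Carol vs Grace: Carol wins 27–11.
  Carol vs Dave: Carol wins 21–17.
  Carol vs Frank: Frank wins 28–10.
  Hank vs Alice: Hank wins 32–6.
  Hank vs Grace: Hank wins 30–8.
  Hank vs Dave: Hank wins 26–12.
  Hank vs Frank: Frank wins 24–14.
  Alice vs Grace: Grace wins 23–15.
  Alice vs Dave: Dave wins 24–14.
  Alice vs Frank: Frank wins 30–8.
  Grace vs Dave: Grace wins 23–15.
  Grace vs Frank: Frank wins 30–8.
  Dave vs Frank: Frank wins 26–12.
Copeland scores (wins − losses):
  Carol: 3 − 2 = 1
  Hank: 4 − 1 = 3
  Alice: 0 − 5 = -5
  Grace: 2 − 3 = -1
  Dave: 1 − 4 = -3
  Frank: 5 − 0 = 5
Frank has the best Copeland score.

Frank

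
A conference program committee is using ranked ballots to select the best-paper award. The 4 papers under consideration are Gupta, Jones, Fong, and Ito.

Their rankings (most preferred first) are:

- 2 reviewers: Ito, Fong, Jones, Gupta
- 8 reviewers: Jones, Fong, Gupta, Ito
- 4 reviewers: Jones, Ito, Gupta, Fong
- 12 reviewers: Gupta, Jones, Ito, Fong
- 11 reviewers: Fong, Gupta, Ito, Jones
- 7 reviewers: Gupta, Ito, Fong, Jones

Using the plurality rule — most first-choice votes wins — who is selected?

Gupta

First-place vote totals:
  Gupta: 19
  Jones: 12
  Fong: 11
  Ito: 2
Gupta has the most first-place votes.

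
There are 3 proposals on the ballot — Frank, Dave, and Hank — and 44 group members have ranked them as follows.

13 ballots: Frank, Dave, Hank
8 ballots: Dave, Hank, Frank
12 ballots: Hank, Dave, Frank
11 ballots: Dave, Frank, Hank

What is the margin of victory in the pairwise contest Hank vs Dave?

Ballots ranking Hank above Dave: 12.
Ballots ranking Dave above Hank: 13+8+11 = 32.
Dave wins 32–12, a margin of 20.

20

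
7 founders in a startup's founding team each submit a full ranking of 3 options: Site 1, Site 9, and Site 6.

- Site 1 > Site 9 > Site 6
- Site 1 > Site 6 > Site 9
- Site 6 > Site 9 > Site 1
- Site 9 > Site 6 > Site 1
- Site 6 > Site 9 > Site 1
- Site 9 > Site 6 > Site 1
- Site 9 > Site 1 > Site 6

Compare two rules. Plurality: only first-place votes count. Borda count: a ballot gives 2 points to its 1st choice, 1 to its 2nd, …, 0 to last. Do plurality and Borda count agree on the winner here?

Plurality first-place counts: Site 1 2, Site 9 3, Site 6 2 → Site 9.
Borda totals: Site 1 5, Site 9 9, Site 6 7 → Site 9.
The two rules agree on Site 9.

Yes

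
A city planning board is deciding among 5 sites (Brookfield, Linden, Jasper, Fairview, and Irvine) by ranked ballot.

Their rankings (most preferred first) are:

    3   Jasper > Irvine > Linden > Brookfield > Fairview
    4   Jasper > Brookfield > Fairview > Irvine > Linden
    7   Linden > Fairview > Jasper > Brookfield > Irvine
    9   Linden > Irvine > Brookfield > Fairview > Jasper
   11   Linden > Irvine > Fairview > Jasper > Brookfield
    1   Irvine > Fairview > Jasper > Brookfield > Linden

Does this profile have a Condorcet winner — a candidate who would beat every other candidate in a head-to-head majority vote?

Yes

Head-to-head results (35 voters total):
Brookfield vs Linden: Linden wins 30–5.
Brookfield vs Jasper: Jasper wins 26–9.
Brookfield vs Fairview: Fairview wins 19–16.
Brookfield vs Irvine: Irvine wins 24–11.
Linden vs Jasper: Linden wins 27–8.
Linden vs Fairview: Linden wins 30–5.
Linden vs Irvine: Linden wins 27–8.
Jasper vs Fairview: Fairview wins 28–7.
Jasper vs Irvine: Irvine wins 21–14.
Fairview vs Irvine: Irvine wins 24–11.
Linden beats each rival — Brookfield (30–5), Jasper (27–8), Fairview (30–5), Irvine (27–8) — so Linden is the Condorcet winner.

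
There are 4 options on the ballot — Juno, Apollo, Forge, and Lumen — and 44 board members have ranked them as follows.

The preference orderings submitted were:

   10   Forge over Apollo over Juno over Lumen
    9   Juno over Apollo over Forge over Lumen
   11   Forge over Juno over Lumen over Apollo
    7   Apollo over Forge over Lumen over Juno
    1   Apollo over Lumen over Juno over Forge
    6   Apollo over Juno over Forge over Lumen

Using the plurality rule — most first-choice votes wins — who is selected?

First-place vote totals:
  Juno: 9
  Apollo: 14
  Forge: 21
  Lumen: 0
Forge has the most first-place votes.

Forge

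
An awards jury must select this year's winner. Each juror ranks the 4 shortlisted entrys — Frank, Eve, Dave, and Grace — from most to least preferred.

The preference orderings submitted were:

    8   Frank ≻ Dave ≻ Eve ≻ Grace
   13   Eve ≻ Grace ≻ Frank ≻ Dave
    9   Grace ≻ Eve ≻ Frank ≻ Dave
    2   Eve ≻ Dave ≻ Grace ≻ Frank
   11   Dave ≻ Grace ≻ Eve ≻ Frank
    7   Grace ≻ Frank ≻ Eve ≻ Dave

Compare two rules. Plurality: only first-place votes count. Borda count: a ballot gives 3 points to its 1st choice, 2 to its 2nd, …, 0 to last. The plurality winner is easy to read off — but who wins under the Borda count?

Plurality first-place counts: Frank 8, Eve 15, Dave 11, Grace 16 → Grace.
Borda totals: Frank 60, Eve 89, Dave 53, Grace 98 → Grace.

Grace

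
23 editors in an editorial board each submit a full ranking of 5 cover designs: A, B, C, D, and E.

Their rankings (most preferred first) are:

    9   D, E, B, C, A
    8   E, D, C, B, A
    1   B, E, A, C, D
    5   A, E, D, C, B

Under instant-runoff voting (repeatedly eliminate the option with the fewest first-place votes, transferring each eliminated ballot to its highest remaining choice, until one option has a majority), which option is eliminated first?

Round 1: D 9, E 8, A 5, B 1, C 0. C has the fewest and is eliminated.
Round 2: D 9, E 8, A 5, B 1. B has the fewest and is eliminated.
Round 3: D 9, E 9, A 5. A has the fewest and is eliminated.
Round 4: E 14, D 9. E has a majority.

C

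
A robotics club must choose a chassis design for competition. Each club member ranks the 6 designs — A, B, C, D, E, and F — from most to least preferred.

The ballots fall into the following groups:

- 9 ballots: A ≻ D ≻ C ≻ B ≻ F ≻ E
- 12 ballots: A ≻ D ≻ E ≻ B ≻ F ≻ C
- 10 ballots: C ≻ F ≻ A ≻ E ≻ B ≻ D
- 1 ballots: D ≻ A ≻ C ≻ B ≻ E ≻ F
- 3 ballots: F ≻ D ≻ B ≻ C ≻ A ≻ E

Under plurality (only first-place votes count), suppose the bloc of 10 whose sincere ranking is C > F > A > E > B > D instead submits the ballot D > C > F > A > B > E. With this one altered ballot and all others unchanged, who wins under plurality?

A

First-place totals with the altered ballot: A 21, B 0, C 0, D 11, E 0, F 3.
The winner is unchanged: still A.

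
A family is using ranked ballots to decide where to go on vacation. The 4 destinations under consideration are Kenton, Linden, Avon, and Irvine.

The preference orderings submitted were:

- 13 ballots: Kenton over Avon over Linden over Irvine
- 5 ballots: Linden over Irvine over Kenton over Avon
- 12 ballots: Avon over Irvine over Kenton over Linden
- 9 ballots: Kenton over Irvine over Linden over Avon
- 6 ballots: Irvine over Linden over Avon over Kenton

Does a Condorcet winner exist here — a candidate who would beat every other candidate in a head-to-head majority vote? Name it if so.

Head-to-head results (45 voters total):
Kenton vs Linden: Kenton wins 34–11.
Kenton vs Avon: Kenton wins 27–18.
Kenton vs Irvine: Irvine wins 23–22.
Linden vs Avon: Avon wins 25–20.
Linden vs Irvine: Irvine wins 27–18.
Avon vs Irvine: Avon wins 25–20.
No candidate beats all others: Kenton beats Avon beats Irvine beats Kenton, a majority cycle.

None — there is no Condorcet winner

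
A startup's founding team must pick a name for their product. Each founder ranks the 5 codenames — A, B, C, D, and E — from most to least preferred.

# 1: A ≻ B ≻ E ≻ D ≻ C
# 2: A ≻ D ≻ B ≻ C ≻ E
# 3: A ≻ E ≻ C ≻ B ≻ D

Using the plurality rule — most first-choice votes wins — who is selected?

A

First-place vote totals:
  A: 3
  B: 0
  C: 0
  D: 0
  E: 0
A has the most first-place votes.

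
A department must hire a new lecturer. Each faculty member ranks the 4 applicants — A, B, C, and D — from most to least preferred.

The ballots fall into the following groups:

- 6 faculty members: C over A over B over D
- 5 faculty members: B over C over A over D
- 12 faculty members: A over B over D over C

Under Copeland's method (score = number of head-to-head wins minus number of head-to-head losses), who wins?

Pairwise results:
  A vs B: A wins 18–5.
  A vs C: A wins 12–11.
  A vs D: A wins 23–0.
  B vs C: B wins 17–6.
  B vs D: B wins 23–0.
  C vs D: D wins 12–11.
Copeland scores (wins − losses):
  A: 3 − 0 = 3
  B: 2 − 1 = 1
  C: 0 − 3 = -3
  D: 1 − 2 = -1
A has the best Copeland score.

A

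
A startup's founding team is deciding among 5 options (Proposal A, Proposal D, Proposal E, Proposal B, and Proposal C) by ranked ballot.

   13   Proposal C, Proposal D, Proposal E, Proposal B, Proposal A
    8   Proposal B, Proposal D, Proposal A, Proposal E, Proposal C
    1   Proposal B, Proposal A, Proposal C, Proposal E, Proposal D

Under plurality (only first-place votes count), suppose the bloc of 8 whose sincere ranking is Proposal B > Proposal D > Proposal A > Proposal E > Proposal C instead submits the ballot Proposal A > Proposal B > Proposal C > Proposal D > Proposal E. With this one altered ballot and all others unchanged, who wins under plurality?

Proposal C

First-place totals with the altered ballot: Proposal A 8, Proposal D 0, Proposal E 0, Proposal B 1, Proposal C 13.
The winner is unchanged: still Proposal C.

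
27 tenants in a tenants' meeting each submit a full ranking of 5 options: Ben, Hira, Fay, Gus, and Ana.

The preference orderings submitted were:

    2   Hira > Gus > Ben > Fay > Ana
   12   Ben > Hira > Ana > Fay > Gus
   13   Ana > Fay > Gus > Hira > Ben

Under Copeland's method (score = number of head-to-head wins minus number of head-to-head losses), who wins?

Pairwise results:
  Ben vs Hira: Hira wins 15–12.
  Ben vs Fay: Ben wins 14–13.
  Ben vs Gus: Gus wins 15–12.
  Ben vs Ana: Ben wins 14–13.
  Hira vs Fay: Hira wins 14–13.
  Hira vs Gus: Hira wins 14–13.
  Hira vs Ana: Hira wins 14–13.
  Fay vs Gus: Fay wins 25–2.
  Fay vs Ana: Ana wins 25–2.
  Gus vs Ana: Ana wins 25–2.
Copeland scores (wins − losses):
  Ben: 2 − 2 = 0
  Hira: 4 − 0 = 4
  Fay: 1 − 3 = -2
  Gus: 1 − 3 = -2
  Ana: 2 − 2 = 0
Hira has the best Copeland score.

Hira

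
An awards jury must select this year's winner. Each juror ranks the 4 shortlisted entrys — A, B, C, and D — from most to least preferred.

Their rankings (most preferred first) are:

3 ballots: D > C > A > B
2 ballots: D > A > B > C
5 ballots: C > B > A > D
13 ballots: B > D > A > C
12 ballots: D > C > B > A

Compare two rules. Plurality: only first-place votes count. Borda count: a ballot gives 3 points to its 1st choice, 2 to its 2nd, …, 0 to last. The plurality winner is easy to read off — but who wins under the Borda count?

D

Plurality first-place counts: A 0, B 13, C 5, D 17 → D.
Borda totals: A 25, B 63, C 45, D 77 → D.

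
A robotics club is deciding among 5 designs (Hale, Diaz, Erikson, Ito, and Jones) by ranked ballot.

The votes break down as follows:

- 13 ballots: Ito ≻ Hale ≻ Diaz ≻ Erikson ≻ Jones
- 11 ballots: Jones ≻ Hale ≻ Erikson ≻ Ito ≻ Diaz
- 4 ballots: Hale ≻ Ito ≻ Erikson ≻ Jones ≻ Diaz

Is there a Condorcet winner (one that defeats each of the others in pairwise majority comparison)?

Yes

Head-to-head results (28 voters total):
Hale vs Diaz: Hale wins 28–0.
Hale vs Erikson: Hale wins 28–0.
Hale vs Ito: Hale wins 15–13.
Hale vs Jones: Hale wins 17–11.
Diaz vs Erikson: Erikson wins 15–13.
Diaz vs Ito: Ito wins 28–0.
Diaz vs Jones: Jones wins 15–13.
Erikson vs Ito: Ito wins 17–11.
Erikson vs Jones: Erikson wins 17–11.
Ito vs Jones: Ito wins 17–11.
Hale beats each rival — Diaz (28–0), Erikson (28–0), Ito (15–13), Jones (17–11) — so Hale is the Condorcet winner.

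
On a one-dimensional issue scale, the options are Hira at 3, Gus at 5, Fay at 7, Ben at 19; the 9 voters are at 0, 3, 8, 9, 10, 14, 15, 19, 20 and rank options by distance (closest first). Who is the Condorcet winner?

Fay

With single-peaked preferences on a line, the Condorcet winner is the candidate closest to the median voter.
The median voter (position 10) is closest to Fay at 7.
Check: Fay vs Hira — voters closer to Fay: 7 of 9.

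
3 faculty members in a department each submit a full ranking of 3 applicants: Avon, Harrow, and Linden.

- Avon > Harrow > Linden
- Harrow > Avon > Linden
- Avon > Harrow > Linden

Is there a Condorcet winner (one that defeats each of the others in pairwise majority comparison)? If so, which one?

Avon

Head-to-head results (3 voters total):
Avon vs Harrow: Avon wins 2–1.
Avon vs Linden: Avon wins 3–0.
Harrow vs Linden: Harrow wins 3–0.
Avon beats each rival — Harrow (2–1), Linden (3–0) — so Avon is the Condorcet winner.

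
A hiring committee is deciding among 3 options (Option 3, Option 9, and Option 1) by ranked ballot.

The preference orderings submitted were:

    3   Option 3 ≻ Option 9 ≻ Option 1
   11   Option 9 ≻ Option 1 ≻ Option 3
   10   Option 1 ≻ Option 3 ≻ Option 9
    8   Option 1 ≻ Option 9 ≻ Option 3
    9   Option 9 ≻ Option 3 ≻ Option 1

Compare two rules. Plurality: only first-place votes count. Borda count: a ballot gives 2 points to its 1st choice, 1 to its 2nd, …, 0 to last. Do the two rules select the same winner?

Plurality first-place counts: Option 3 3, Option 9 20, Option 1 18 → Option 9.
Borda totals: Option 3 25, Option 9 51, Option 1 47 → Option 9.
The two rules agree on Option 9.

Yes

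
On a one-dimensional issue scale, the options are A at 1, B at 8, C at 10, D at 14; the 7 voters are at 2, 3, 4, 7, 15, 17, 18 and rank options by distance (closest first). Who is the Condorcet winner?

With single-peaked preferences on a line, the Condorcet winner is the candidate closest to the median voter.
The median voter (position 7) is closest to B at 8.
Check: B vs D — voters closer to B: 4 of 7.

B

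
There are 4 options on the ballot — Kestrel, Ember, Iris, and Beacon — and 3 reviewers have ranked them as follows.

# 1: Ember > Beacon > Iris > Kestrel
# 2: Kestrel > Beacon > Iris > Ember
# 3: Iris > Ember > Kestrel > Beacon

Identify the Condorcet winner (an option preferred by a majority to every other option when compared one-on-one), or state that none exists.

None — there is no Condorcet winner

Head-to-head results (3 voters total):
Kestrel vs Ember: Ember wins 2–1.
Kestrel vs Iris: Iris wins 2–1.
Kestrel vs Beacon: Kestrel wins 2–1.
Ember vs Iris: Iris wins 2–1.
Ember vs Beacon: Ember wins 2–1.
Iris vs Beacon: Beacon wins 2–1.
No candidate beats all others: Kestrel beats Beacon beats Iris beats Kestrel, a majority cycle.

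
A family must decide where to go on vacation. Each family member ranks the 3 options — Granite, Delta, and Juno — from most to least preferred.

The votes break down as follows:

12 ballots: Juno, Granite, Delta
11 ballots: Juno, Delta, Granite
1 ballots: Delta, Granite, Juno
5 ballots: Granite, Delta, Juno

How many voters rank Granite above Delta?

17

Ballots ranking Granite above Delta: 12+5 = 17.
Ballots ranking Delta above Granite: 11+1 = 12.
So 17 of 29 voters prefer Granite to Delta.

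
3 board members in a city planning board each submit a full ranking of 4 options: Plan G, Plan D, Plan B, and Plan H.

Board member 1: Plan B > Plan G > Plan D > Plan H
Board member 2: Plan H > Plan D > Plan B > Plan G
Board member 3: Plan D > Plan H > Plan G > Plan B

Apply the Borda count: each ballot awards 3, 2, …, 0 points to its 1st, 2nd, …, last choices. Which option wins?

Plan D

Borda scores:
  Plan G: 2 + 0 + 1 = 3
  Plan D: 1 + 2 + 3 = 6
  Plan B: 3 + 1 + 0 = 4
  Plan H: 0 + 3 + 2 = 5
Plan D has the highest total.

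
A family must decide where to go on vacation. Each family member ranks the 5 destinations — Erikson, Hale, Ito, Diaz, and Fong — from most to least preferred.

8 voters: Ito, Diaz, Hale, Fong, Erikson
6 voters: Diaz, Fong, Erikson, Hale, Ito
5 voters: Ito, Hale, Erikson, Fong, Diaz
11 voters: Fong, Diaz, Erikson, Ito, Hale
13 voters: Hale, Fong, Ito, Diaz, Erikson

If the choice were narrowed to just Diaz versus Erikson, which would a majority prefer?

Ballots ranking Diaz above Erikson: 8+6+11+13 = 38.
Ballots ranking Erikson above Diaz: 5.
Diaz wins the head-to-head, 38–5.

Diaz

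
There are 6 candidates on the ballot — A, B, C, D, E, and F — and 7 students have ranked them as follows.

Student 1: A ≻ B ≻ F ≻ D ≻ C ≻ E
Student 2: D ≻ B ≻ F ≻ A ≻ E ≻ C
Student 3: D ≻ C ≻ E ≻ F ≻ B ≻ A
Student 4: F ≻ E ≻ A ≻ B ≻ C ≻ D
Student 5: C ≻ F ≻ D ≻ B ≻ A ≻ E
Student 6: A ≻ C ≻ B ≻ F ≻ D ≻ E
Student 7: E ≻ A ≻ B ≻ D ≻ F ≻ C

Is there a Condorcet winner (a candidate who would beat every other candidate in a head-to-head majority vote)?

No

Head-to-head results (7 voters total):
A vs B: A wins 4–3.
A vs C: A wins 5–2.
A vs D: A wins 4–3.
A vs E: A wins 4–3.
A vs F: F wins 4–3.
B vs C: B wins 4–3.
B vs D: B wins 4–3.
B vs E: B wins 4–3.
B vs F: B wins 4–3.
C vs D: D wins 4–3.
C vs E: C wins 4–3.
C vs F: F wins 4–3.
D vs E: D wins 5–2.
D vs F: F wins 4–3.
E vs F: F wins 5–2.
No candidate beats all others: A beats B beats F beats A, a majority cycle.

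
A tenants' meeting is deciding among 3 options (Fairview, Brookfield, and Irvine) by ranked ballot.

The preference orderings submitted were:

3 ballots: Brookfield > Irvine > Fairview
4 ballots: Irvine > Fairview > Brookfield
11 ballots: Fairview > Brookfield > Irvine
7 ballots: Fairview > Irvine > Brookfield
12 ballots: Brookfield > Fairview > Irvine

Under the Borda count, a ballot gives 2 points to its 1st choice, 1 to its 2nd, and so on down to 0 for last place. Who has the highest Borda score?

Borda scores:
  Fairview: 3·0 + 4·1 + 11·2 + 7·2 + 12·1 = 52
  Brookfield: 3·2 + 4·0 + 11·1 + 7·0 + 12·2 = 41
  Irvine: 3·1 + 4·2 + 11·0 + 7·1 + 12·0 = 18
Fairview has the highest total.

Fairview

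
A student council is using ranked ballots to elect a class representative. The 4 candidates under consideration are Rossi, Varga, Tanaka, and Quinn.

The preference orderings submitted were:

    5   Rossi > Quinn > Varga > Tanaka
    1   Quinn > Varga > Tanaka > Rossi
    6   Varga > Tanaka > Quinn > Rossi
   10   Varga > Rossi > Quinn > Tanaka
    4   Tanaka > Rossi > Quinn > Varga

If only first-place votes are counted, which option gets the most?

Varga

First-place vote totals:
  Rossi: 5
  Varga: 16
  Tanaka: 4
  Quinn: 1
Varga has the most first-place votes.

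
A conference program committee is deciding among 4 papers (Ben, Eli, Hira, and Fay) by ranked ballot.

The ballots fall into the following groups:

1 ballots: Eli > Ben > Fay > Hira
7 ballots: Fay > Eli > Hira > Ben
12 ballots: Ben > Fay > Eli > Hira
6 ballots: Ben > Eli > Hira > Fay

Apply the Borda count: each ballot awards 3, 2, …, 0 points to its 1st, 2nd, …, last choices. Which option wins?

Borda scores:
  Ben: 2 + 7·0 + 12·3 + 6·3 = 56
  Eli: 3 + 7·2 + 12·1 + 6·2 = 41
  Hira: 0 + 7·1 + 12·0 + 6·1 = 13
  Fay: 1 + 7·3 + 12·2 + 6·0 = 46
Ben has the highest total.

Ben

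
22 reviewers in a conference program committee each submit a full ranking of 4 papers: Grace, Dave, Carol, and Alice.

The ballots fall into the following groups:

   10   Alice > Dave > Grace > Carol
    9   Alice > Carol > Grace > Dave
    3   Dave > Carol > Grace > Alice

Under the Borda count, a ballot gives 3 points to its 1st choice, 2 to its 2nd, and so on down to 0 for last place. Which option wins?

Borda scores:
  Grace: 10·1 + 9·1 + 3·1 = 22
  Dave: 10·2 + 9·0 + 3·3 = 29
  Carol: 10·0 + 9·2 + 3·2 = 24
  Alice: 10·3 + 9·3 + 3·0 = 57
Alice has the highest total.

Alice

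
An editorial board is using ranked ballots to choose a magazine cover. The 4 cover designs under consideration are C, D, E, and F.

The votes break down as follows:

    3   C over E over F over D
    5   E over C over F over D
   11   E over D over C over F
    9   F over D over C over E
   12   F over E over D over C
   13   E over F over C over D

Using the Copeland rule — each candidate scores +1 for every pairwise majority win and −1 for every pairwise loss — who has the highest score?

Pairwise results:
  C vs D: D wins 32–21.
  C vs E: E wins 41–12.
  C vs F: F wins 34–19.
  D vs E: E wins 44–9.
  D vs F: F wins 42–11.
  E vs F: E wins 32–21.
Copeland scores (wins − losses):
  C: 0 − 3 = -3
  D: 1 − 2 = -1
  E: 3 − 0 = 3
  F: 2 − 1 = 1
E has the best Copeland score.

E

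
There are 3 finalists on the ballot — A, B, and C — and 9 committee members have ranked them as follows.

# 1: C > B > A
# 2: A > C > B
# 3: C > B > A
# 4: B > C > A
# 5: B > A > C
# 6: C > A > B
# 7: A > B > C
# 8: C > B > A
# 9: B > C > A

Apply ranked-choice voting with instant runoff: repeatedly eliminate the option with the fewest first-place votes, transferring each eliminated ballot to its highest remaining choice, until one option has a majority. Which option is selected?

Round 1: C 4, B 3, A 2. A has the fewest and is eliminated.
Round 2: C 5, B 4. C has a majority.

C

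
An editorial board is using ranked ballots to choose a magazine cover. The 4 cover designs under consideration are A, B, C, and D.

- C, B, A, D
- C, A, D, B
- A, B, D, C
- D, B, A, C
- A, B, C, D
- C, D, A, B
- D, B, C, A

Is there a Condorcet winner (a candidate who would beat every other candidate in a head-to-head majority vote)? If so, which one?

Head-to-head results (7 voters total):
A vs B: A wins 4–3.
A vs C: C wins 4–3.
A vs D: A wins 4–3.
B vs C: B wins 4–3.
B vs D: D wins 4–3.
C vs D: C wins 4–3.
No candidate beats all others: A beats B beats C beats A, a majority cycle.

None — there is no Condorcet winner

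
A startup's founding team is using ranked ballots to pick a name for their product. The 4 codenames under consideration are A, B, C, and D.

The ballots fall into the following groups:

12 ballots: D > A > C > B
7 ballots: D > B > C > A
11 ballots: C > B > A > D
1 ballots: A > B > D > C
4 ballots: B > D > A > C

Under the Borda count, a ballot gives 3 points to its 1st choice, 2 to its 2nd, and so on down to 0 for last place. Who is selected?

Borda scores:
  A: 12·2 + 7·0 + 11·1 + 3 + 4·1 = 42
  B: 12·0 + 7·2 + 11·2 + 2 + 4·3 = 50
  C: 12·1 + 7·1 + 11·3 + 0 + 4·0 = 52
  D: 12·3 + 7·3 + 11·0 + 1 + 4·2 = 66
D has the highest total.

D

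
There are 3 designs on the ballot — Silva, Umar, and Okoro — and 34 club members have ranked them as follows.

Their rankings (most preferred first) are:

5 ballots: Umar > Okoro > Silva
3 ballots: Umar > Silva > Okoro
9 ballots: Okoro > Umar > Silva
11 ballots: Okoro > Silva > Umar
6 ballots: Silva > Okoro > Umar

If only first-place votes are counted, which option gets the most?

First-place vote totals:
  Silva: 6
  Umar: 8
  Okoro: 20
Okoro has the most first-place votes.

Okoro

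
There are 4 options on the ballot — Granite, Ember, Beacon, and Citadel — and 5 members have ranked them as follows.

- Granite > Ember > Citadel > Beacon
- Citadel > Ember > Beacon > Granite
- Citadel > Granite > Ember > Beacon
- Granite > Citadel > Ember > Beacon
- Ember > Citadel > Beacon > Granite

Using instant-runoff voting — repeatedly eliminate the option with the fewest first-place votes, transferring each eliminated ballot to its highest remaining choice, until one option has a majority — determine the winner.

Round 1: Granite 2, Citadel 2, Ember 1, Beacon 0. Beacon has the fewest and is eliminated.
Round 2: Granite 2, Citadel 2, Ember 1. Ember has the fewest and is eliminated.
Round 3: Citadel 3, Granite 2. Citadel has a majority.

Citadel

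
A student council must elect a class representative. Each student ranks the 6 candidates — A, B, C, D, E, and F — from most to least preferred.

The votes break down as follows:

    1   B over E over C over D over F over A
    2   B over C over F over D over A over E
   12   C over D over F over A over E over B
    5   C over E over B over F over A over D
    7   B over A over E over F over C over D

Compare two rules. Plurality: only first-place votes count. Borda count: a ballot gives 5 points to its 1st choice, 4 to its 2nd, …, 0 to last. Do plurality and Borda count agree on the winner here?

Plurality first-place counts: A 0, B 10, C 17, D 0, E 0, F 0 → C.
Borda totals: A 59, B 65, C 103, D 54, E 57, F 67 → C.
The two rules agree on C.

Yes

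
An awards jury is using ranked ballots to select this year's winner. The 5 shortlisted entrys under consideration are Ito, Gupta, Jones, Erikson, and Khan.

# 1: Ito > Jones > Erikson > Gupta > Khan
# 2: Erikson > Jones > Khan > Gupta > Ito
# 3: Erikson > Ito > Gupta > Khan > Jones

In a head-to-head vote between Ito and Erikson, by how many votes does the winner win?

Ballots ranking Ito above Erikson: 1.
Ballots ranking Erikson above Ito: 2.
Erikson wins 2–1, a margin of 1.

1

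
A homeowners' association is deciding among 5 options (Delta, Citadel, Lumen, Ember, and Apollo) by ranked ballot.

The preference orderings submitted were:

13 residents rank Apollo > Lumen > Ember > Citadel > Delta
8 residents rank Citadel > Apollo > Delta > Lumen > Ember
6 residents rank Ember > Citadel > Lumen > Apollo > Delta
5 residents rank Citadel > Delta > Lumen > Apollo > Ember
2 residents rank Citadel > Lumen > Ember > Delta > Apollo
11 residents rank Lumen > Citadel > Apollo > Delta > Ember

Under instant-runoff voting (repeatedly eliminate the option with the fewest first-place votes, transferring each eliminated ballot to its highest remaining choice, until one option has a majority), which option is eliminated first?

Delta

Round 1: Citadel 15, Apollo 13, Lumen 11, Ember 6, Delta 0. Delta has the fewest and is eliminated.
Round 2: Citadel 15, Apollo 13, Lumen 11, Ember 6. Ember has the fewest and is eliminated.
Round 3: Citadel 21, Apollo 13, Lumen 11. Lumen has the fewest and is eliminated.
Round 4: Citadel 32, Apollo 13. Citadel has a majority.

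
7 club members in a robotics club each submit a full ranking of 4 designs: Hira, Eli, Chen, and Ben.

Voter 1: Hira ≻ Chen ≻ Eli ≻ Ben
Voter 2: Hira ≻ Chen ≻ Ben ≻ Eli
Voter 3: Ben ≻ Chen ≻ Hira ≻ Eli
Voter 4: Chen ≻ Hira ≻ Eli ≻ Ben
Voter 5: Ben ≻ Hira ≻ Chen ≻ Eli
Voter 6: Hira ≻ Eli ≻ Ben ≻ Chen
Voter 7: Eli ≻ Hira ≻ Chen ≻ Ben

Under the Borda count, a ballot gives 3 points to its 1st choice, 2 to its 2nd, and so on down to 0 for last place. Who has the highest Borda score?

Hira

Borda scores:
  Hira: 3 + 3 + 1 + 2 + 2 + 3 + 2 = 16
  Eli: 1 + 0 + 0 + 1 + 0 + 2 + 3 = 7
  Chen: 2 + 2 + 2 + 3 + 1 + 0 + 1 = 11
  Ben: 0 + 1 + 3 + 0 + 3 + 1 + 0 = 8
Hira has the highest total.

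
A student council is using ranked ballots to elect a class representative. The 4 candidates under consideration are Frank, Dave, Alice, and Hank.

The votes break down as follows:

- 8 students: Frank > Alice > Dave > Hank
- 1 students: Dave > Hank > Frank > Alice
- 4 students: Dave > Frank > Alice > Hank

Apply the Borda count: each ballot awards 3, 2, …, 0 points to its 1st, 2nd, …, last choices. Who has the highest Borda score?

Frank

Borda scores:
  Frank: 8·3 + 1 + 4·2 = 33
  Dave: 8·1 + 3 + 4·3 = 23
  Alice: 8·2 + 0 + 4·1 = 20
  Hank: 8·0 + 2 + 4·0 = 2
Frank has the highest total.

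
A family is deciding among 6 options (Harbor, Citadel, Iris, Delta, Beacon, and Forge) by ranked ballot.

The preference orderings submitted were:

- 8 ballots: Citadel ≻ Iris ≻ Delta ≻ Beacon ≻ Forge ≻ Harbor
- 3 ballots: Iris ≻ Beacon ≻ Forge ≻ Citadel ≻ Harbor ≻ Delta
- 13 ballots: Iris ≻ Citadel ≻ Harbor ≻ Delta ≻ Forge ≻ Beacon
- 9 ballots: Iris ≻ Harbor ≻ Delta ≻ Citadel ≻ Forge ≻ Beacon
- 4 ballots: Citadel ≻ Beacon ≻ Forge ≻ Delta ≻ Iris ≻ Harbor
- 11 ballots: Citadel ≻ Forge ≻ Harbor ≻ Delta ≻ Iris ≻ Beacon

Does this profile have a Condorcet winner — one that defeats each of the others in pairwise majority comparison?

Yes

Head-to-head results (48 voters total):
Harbor vs Citadel: Citadel wins 39–9.
Harbor vs Iris: Iris wins 37–11.
Harbor vs Delta: Harbor wins 36–12.
Harbor vs Beacon: Harbor wins 33–15.
Harbor vs Forge: Forge wins 26–22.
Citadel vs Iris: Iris wins 25–23.
Citadel vs Delta: Citadel wins 39–9.
Citadel vs Beacon: Citadel wins 45–3.
Citadel vs Forge: Citadel wins 45–3.
Iris vs Delta: Iris wins 33–15.
Iris vs Beacon: Iris wins 44–4.
Iris vs Forge: Iris wins 33–15.
Delta vs Beacon: Delta wins 41–7.
Delta vs Forge: Delta wins 30–18.
Beacon vs Forge: Forge wins 33–15.
Iris beats each rival — Harbor (37–11), Citadel (25–23), Delta (33–15), Beacon (44–4), Forge (33–15) — so Iris is the Condorcet winner.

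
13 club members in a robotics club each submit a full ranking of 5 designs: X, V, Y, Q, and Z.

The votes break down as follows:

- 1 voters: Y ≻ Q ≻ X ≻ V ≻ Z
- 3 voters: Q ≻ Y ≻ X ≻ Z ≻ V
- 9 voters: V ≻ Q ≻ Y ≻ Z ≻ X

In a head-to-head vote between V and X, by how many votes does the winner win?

5

Ballots ranking V above X: 9.
Ballots ranking X above V: 1+3 = 4.
V wins 9–4, a margin of 5.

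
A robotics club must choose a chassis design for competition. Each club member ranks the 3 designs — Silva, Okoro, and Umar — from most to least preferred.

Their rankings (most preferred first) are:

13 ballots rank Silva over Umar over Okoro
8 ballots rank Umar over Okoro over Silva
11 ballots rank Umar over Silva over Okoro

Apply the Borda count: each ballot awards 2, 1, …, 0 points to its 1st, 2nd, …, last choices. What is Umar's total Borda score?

51

Borda scores:
  Silva: 13·2 + 8·0 + 11·1 = 37
  Okoro: 13·0 + 8·1 + 11·0 = 8
  Umar: 13·1 + 8·2 + 11·2 = 51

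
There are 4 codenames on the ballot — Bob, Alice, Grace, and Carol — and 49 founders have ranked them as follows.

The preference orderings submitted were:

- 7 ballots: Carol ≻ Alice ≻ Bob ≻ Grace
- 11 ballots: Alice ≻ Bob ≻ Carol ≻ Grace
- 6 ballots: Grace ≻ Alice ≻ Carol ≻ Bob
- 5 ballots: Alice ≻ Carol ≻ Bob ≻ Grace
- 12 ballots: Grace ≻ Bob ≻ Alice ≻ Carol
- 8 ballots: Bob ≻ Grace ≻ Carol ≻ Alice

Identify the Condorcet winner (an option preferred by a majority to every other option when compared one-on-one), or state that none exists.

Head-to-head results (49 voters total):
Bob vs Alice: Alice wins 29–20.
Bob vs Grace: Bob wins 31–18.
Bob vs Carol: Bob wins 31–18.
Alice vs Grace: Grace wins 26–23.
Alice vs Carol: Alice wins 34–15.
Grace vs Carol: Grace wins 26–23.
No candidate beats all others: Bob beats Grace beats Alice beats Bob, a majority cycle.

There is no Condorcet winner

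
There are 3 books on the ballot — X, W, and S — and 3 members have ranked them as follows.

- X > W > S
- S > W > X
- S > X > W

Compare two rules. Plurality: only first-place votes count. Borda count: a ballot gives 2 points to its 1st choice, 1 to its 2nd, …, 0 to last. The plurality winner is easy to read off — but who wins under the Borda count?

Plurality first-place counts: X 1, W 0, S 2 → S.
Borda totals: X 3, W 2, S 4 → S.

S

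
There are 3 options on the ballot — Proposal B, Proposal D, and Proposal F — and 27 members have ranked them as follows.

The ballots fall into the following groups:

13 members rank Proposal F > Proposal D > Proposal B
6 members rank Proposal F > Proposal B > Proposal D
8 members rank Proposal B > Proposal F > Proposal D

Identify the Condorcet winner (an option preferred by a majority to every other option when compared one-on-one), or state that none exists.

Head-to-head results (27 voters total):
Proposal B vs Proposal D: Proposal B wins 14–13.
Proposal B vs Proposal F: Proposal F wins 19–8.
Proposal D vs Proposal F: Proposal F wins 27–0.
Proposal F beats each rival — Proposal B (19–8), Proposal D (27–0) — so Proposal F is the Condorcet winner.

Proposal F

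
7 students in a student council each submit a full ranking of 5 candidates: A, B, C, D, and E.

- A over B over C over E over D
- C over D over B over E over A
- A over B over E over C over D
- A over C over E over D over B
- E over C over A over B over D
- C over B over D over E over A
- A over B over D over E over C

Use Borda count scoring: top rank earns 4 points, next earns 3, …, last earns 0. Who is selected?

Borda scores:
  A: 4 + 0 + 4 + 4 + 2 + 0 + 4 = 18
  B: 3 + 2 + 3 + 0 + 1 + 3 + 3 = 15
  C: 2 + 4 + 1 + 3 + 3 + 4 + 0 = 17
  D: 0 + 3 + 0 + 1 + 0 + 2 + 2 = 8
  E: 1 + 1 + 2 + 2 + 4 + 1 + 1 = 12
A has the highest total.

A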